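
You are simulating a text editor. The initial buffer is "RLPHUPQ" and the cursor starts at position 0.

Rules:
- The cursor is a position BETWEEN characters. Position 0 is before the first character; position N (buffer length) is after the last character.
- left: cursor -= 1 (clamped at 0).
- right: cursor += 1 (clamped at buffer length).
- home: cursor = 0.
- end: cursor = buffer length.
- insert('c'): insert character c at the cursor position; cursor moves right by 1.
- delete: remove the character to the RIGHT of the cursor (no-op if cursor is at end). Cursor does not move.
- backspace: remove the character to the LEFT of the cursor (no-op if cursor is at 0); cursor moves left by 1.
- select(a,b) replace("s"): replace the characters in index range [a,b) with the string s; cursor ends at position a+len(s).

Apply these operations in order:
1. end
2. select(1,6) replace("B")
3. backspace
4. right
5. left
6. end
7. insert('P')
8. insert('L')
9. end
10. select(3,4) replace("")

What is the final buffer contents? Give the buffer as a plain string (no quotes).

After op 1 (end): buf='RLPHUPQ' cursor=7
After op 2 (select(1,6) replace("B")): buf='RBQ' cursor=2
After op 3 (backspace): buf='RQ' cursor=1
After op 4 (right): buf='RQ' cursor=2
After op 5 (left): buf='RQ' cursor=1
After op 6 (end): buf='RQ' cursor=2
After op 7 (insert('P')): buf='RQP' cursor=3
After op 8 (insert('L')): buf='RQPL' cursor=4
After op 9 (end): buf='RQPL' cursor=4
After op 10 (select(3,4) replace("")): buf='RQP' cursor=3

Answer: RQP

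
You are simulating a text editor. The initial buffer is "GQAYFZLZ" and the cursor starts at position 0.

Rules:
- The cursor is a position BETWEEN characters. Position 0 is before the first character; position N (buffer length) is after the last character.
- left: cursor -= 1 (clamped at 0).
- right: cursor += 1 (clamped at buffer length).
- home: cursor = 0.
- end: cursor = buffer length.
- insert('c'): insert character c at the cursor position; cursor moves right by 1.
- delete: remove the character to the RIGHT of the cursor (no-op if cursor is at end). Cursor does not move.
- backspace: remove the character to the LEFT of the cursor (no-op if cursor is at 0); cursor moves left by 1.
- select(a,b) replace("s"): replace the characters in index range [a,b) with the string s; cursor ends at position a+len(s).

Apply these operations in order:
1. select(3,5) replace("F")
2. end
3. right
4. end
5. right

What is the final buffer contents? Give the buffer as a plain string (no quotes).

After op 1 (select(3,5) replace("F")): buf='GQAFZLZ' cursor=4
After op 2 (end): buf='GQAFZLZ' cursor=7
After op 3 (right): buf='GQAFZLZ' cursor=7
After op 4 (end): buf='GQAFZLZ' cursor=7
After op 5 (right): buf='GQAFZLZ' cursor=7

Answer: GQAFZLZ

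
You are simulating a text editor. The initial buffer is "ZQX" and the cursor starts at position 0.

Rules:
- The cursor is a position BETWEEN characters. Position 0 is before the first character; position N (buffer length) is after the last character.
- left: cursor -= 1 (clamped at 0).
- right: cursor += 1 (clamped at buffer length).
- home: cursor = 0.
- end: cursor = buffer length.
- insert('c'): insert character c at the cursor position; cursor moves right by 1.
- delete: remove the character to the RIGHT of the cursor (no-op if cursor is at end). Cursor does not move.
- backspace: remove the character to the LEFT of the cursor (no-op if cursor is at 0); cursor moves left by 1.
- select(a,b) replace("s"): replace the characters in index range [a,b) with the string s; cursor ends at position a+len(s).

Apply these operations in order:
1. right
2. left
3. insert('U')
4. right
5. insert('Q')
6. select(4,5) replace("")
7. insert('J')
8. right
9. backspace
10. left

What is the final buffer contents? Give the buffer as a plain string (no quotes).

After op 1 (right): buf='ZQX' cursor=1
After op 2 (left): buf='ZQX' cursor=0
After op 3 (insert('U')): buf='UZQX' cursor=1
After op 4 (right): buf='UZQX' cursor=2
After op 5 (insert('Q')): buf='UZQQX' cursor=3
After op 6 (select(4,5) replace("")): buf='UZQQ' cursor=4
After op 7 (insert('J')): buf='UZQQJ' cursor=5
After op 8 (right): buf='UZQQJ' cursor=5
After op 9 (backspace): buf='UZQQ' cursor=4
After op 10 (left): buf='UZQQ' cursor=3

Answer: UZQQ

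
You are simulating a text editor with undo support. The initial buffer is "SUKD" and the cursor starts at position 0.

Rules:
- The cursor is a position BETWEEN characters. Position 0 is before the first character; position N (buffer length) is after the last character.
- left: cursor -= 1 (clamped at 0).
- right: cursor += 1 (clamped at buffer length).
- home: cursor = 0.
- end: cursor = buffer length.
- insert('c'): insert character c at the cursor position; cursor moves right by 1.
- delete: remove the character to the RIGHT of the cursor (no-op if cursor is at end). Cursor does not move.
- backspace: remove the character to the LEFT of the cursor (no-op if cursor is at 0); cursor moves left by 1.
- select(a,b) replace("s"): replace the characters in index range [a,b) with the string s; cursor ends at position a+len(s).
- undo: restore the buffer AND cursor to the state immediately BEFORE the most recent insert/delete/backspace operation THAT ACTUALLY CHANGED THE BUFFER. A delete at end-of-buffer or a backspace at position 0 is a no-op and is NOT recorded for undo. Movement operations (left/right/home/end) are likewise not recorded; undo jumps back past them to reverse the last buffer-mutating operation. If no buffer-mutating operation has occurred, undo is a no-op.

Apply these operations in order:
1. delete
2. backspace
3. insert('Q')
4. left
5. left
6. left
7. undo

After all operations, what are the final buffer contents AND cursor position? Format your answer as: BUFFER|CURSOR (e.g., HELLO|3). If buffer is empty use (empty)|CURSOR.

Answer: UKD|0

Derivation:
After op 1 (delete): buf='UKD' cursor=0
After op 2 (backspace): buf='UKD' cursor=0
After op 3 (insert('Q')): buf='QUKD' cursor=1
After op 4 (left): buf='QUKD' cursor=0
After op 5 (left): buf='QUKD' cursor=0
After op 6 (left): buf='QUKD' cursor=0
After op 7 (undo): buf='UKD' cursor=0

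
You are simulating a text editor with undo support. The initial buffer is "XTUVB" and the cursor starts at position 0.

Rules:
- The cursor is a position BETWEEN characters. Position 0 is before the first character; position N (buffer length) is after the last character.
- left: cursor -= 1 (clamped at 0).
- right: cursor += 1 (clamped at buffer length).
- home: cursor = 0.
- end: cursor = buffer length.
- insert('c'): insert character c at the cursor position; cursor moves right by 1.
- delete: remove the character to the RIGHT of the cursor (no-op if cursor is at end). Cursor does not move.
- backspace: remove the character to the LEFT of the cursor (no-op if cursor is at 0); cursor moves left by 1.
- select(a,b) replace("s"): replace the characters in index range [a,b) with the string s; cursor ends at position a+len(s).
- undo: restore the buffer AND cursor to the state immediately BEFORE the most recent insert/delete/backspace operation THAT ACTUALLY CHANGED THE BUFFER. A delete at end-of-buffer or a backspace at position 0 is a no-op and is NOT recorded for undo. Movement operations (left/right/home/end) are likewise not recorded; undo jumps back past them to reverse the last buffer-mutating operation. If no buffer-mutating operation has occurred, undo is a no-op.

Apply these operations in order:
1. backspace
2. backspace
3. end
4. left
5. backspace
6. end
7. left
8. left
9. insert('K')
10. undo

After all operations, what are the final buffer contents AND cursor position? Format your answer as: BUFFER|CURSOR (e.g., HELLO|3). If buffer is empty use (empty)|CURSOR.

After op 1 (backspace): buf='XTUVB' cursor=0
After op 2 (backspace): buf='XTUVB' cursor=0
After op 3 (end): buf='XTUVB' cursor=5
After op 4 (left): buf='XTUVB' cursor=4
After op 5 (backspace): buf='XTUB' cursor=3
After op 6 (end): buf='XTUB' cursor=4
After op 7 (left): buf='XTUB' cursor=3
After op 8 (left): buf='XTUB' cursor=2
After op 9 (insert('K')): buf='XTKUB' cursor=3
After op 10 (undo): buf='XTUB' cursor=2

Answer: XTUB|2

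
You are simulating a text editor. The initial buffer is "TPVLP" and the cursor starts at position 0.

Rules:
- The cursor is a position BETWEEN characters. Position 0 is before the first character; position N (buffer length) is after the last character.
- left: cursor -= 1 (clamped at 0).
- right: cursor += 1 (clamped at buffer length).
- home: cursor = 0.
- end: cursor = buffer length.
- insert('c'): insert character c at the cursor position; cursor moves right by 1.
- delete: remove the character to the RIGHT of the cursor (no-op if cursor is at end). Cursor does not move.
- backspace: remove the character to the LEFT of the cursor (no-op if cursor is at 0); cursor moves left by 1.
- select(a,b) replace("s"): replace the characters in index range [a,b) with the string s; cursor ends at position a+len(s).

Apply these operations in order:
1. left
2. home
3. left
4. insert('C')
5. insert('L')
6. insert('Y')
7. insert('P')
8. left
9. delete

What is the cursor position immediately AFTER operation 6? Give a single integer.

After op 1 (left): buf='TPVLP' cursor=0
After op 2 (home): buf='TPVLP' cursor=0
After op 3 (left): buf='TPVLP' cursor=0
After op 4 (insert('C')): buf='CTPVLP' cursor=1
After op 5 (insert('L')): buf='CLTPVLP' cursor=2
After op 6 (insert('Y')): buf='CLYTPVLP' cursor=3

Answer: 3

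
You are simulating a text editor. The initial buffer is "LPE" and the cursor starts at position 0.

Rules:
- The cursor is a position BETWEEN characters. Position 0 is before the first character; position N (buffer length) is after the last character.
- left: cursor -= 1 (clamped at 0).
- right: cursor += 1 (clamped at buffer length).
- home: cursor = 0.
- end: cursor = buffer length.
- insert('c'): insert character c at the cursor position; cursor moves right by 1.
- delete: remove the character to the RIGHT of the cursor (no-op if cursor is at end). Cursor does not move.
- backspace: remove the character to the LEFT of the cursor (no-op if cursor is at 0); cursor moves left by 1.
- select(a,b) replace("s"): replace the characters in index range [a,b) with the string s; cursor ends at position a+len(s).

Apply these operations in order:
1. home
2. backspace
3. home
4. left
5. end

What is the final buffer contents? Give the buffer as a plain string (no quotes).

Answer: LPE

Derivation:
After op 1 (home): buf='LPE' cursor=0
After op 2 (backspace): buf='LPE' cursor=0
After op 3 (home): buf='LPE' cursor=0
After op 4 (left): buf='LPE' cursor=0
After op 5 (end): buf='LPE' cursor=3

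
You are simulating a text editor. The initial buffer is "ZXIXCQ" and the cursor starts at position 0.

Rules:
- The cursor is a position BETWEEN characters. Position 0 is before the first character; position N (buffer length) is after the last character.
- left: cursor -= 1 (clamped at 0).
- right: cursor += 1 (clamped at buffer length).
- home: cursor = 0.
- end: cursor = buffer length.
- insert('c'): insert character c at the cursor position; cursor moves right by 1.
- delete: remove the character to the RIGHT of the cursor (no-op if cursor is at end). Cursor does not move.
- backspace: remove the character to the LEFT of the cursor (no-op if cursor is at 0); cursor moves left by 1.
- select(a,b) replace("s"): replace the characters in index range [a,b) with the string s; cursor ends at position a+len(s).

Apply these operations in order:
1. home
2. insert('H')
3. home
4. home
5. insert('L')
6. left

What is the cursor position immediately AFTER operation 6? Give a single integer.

After op 1 (home): buf='ZXIXCQ' cursor=0
After op 2 (insert('H')): buf='HZXIXCQ' cursor=1
After op 3 (home): buf='HZXIXCQ' cursor=0
After op 4 (home): buf='HZXIXCQ' cursor=0
After op 5 (insert('L')): buf='LHZXIXCQ' cursor=1
After op 6 (left): buf='LHZXIXCQ' cursor=0

Answer: 0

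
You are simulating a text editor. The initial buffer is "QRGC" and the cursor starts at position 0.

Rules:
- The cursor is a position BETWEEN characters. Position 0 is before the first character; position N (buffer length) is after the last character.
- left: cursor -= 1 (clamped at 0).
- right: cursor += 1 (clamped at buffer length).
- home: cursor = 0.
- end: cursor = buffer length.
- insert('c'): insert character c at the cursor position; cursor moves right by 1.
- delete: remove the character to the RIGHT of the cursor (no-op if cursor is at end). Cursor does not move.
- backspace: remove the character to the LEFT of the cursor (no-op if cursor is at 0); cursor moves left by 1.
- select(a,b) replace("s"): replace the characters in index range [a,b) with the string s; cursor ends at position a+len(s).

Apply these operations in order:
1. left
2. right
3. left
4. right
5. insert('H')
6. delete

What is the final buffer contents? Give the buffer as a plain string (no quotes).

Answer: QHGC

Derivation:
After op 1 (left): buf='QRGC' cursor=0
After op 2 (right): buf='QRGC' cursor=1
After op 3 (left): buf='QRGC' cursor=0
After op 4 (right): buf='QRGC' cursor=1
After op 5 (insert('H')): buf='QHRGC' cursor=2
After op 6 (delete): buf='QHGC' cursor=2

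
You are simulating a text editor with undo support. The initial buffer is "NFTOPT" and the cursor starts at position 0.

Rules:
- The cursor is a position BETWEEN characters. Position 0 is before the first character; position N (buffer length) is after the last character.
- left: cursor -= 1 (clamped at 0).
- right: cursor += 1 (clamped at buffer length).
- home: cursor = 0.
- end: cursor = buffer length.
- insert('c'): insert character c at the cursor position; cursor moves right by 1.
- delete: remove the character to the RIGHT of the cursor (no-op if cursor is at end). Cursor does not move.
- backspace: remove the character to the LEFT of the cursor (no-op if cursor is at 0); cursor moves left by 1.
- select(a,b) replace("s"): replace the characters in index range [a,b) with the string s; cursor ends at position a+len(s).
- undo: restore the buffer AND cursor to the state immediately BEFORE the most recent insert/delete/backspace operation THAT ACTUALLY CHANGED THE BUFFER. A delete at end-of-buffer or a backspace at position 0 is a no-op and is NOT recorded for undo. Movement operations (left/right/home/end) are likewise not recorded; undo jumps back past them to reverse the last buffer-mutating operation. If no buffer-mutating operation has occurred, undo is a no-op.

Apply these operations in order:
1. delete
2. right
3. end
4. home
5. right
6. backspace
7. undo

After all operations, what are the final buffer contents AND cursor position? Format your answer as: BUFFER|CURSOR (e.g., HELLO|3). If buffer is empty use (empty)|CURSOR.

After op 1 (delete): buf='FTOPT' cursor=0
After op 2 (right): buf='FTOPT' cursor=1
After op 3 (end): buf='FTOPT' cursor=5
After op 4 (home): buf='FTOPT' cursor=0
After op 5 (right): buf='FTOPT' cursor=1
After op 6 (backspace): buf='TOPT' cursor=0
After op 7 (undo): buf='FTOPT' cursor=1

Answer: FTOPT|1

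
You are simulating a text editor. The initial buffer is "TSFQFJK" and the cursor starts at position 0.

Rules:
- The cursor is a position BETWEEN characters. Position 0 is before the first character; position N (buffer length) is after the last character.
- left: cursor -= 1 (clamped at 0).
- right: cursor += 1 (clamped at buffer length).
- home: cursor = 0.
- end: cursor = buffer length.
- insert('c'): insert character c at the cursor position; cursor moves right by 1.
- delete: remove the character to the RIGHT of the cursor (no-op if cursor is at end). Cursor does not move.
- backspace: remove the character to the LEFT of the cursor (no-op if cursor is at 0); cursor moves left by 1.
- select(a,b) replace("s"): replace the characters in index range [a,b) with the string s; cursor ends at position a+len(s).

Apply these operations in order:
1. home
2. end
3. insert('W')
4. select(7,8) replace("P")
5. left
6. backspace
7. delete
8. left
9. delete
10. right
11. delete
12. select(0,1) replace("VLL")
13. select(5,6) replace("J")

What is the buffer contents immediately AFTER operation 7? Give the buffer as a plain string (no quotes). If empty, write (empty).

After op 1 (home): buf='TSFQFJK' cursor=0
After op 2 (end): buf='TSFQFJK' cursor=7
After op 3 (insert('W')): buf='TSFQFJKW' cursor=8
After op 4 (select(7,8) replace("P")): buf='TSFQFJKP' cursor=8
After op 5 (left): buf='TSFQFJKP' cursor=7
After op 6 (backspace): buf='TSFQFJP' cursor=6
After op 7 (delete): buf='TSFQFJ' cursor=6

Answer: TSFQFJ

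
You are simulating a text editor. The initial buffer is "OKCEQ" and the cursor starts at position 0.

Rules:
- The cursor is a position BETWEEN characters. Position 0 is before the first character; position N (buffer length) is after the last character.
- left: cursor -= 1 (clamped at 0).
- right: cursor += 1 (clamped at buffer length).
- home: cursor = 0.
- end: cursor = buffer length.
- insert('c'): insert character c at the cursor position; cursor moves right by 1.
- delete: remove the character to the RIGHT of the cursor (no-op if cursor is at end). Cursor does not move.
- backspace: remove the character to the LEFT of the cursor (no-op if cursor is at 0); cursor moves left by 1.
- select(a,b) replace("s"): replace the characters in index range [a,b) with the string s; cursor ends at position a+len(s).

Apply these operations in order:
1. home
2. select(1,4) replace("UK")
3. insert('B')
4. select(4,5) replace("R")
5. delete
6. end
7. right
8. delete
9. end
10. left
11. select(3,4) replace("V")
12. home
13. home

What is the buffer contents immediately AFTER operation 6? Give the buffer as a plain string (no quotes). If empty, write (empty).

Answer: OUKBR

Derivation:
After op 1 (home): buf='OKCEQ' cursor=0
After op 2 (select(1,4) replace("UK")): buf='OUKQ' cursor=3
After op 3 (insert('B')): buf='OUKBQ' cursor=4
After op 4 (select(4,5) replace("R")): buf='OUKBR' cursor=5
After op 5 (delete): buf='OUKBR' cursor=5
After op 6 (end): buf='OUKBR' cursor=5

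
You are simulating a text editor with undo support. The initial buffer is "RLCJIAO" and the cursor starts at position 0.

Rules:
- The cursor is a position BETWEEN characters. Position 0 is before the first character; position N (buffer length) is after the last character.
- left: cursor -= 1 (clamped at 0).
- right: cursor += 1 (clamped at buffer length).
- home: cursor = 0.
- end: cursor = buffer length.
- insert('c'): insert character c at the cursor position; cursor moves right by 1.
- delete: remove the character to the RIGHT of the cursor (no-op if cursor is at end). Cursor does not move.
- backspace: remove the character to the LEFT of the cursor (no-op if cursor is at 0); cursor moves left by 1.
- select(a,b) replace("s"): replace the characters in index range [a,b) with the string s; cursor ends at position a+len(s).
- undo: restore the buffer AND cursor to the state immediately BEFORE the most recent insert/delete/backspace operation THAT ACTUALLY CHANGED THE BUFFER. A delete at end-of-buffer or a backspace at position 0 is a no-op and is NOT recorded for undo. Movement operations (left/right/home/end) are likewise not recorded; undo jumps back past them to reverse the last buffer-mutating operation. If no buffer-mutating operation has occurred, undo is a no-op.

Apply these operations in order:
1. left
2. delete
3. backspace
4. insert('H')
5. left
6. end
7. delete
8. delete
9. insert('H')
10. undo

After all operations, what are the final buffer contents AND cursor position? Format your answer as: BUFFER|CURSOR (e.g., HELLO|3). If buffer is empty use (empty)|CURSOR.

After op 1 (left): buf='RLCJIAO' cursor=0
After op 2 (delete): buf='LCJIAO' cursor=0
After op 3 (backspace): buf='LCJIAO' cursor=0
After op 4 (insert('H')): buf='HLCJIAO' cursor=1
After op 5 (left): buf='HLCJIAO' cursor=0
After op 6 (end): buf='HLCJIAO' cursor=7
After op 7 (delete): buf='HLCJIAO' cursor=7
After op 8 (delete): buf='HLCJIAO' cursor=7
After op 9 (insert('H')): buf='HLCJIAOH' cursor=8
After op 10 (undo): buf='HLCJIAO' cursor=7

Answer: HLCJIAO|7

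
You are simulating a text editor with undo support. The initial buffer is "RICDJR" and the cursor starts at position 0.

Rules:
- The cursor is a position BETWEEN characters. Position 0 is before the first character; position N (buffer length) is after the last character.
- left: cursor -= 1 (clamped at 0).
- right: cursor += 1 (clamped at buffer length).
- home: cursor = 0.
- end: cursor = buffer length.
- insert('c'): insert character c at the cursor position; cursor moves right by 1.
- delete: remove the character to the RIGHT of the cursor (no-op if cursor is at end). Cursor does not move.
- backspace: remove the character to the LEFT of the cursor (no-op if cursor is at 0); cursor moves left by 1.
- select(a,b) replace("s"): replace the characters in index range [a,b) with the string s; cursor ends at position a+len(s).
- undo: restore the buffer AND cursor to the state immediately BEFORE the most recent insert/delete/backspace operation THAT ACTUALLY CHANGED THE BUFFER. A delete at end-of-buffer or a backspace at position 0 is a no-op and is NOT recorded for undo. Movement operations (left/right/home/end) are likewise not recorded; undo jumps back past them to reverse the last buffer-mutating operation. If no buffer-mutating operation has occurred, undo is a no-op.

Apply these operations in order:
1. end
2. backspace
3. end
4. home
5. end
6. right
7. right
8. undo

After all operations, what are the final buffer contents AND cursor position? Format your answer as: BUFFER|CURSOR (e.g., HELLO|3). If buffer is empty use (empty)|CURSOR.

Answer: RICDJR|6

Derivation:
After op 1 (end): buf='RICDJR' cursor=6
After op 2 (backspace): buf='RICDJ' cursor=5
After op 3 (end): buf='RICDJ' cursor=5
After op 4 (home): buf='RICDJ' cursor=0
After op 5 (end): buf='RICDJ' cursor=5
After op 6 (right): buf='RICDJ' cursor=5
After op 7 (right): buf='RICDJ' cursor=5
After op 8 (undo): buf='RICDJR' cursor=6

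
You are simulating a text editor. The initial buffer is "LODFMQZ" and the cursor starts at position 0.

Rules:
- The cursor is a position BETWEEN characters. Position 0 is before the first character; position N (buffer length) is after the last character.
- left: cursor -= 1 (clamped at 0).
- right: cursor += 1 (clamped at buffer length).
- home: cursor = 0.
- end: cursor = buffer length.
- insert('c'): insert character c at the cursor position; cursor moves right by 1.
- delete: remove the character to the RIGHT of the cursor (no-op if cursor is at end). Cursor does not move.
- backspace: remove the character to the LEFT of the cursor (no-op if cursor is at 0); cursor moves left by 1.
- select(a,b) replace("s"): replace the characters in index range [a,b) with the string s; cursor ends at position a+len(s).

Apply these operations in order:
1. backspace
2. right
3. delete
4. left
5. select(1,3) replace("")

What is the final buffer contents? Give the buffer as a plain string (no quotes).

After op 1 (backspace): buf='LODFMQZ' cursor=0
After op 2 (right): buf='LODFMQZ' cursor=1
After op 3 (delete): buf='LDFMQZ' cursor=1
After op 4 (left): buf='LDFMQZ' cursor=0
After op 5 (select(1,3) replace("")): buf='LMQZ' cursor=1

Answer: LMQZ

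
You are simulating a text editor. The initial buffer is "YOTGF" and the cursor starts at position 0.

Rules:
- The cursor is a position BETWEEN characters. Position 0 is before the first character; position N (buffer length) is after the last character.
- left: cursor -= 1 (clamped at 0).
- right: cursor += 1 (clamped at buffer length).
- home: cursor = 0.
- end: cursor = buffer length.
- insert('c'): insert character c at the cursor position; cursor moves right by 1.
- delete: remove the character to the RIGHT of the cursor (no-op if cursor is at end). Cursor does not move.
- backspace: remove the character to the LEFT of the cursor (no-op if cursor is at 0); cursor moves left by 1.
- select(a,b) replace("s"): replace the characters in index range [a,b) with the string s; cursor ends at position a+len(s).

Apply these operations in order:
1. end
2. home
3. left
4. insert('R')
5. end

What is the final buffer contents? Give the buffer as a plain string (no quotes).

Answer: RYOTGF

Derivation:
After op 1 (end): buf='YOTGF' cursor=5
After op 2 (home): buf='YOTGF' cursor=0
After op 3 (left): buf='YOTGF' cursor=0
After op 4 (insert('R')): buf='RYOTGF' cursor=1
After op 5 (end): buf='RYOTGF' cursor=6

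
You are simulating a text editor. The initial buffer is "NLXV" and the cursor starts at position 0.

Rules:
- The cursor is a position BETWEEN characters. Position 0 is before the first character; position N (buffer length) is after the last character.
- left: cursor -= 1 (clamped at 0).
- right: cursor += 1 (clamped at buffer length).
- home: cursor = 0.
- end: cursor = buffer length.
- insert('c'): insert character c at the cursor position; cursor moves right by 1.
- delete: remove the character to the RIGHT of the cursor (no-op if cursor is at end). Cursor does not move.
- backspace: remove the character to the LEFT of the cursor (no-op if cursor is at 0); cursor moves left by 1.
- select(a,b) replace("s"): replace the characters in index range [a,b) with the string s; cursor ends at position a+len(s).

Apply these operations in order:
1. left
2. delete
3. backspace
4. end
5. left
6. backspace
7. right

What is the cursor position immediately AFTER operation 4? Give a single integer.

Answer: 3

Derivation:
After op 1 (left): buf='NLXV' cursor=0
After op 2 (delete): buf='LXV' cursor=0
After op 3 (backspace): buf='LXV' cursor=0
After op 4 (end): buf='LXV' cursor=3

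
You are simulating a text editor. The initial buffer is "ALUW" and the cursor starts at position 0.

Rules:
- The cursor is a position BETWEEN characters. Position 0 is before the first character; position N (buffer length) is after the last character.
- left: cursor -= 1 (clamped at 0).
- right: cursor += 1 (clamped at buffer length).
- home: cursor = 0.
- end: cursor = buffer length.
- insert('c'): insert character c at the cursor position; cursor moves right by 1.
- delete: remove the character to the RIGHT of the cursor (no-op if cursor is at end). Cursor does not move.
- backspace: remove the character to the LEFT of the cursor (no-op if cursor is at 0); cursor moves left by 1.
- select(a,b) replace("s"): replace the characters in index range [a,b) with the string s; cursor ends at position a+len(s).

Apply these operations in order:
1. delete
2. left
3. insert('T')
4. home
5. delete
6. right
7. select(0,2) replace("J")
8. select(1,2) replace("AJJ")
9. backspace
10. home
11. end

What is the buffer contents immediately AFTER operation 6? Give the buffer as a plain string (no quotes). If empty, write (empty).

After op 1 (delete): buf='LUW' cursor=0
After op 2 (left): buf='LUW' cursor=0
After op 3 (insert('T')): buf='TLUW' cursor=1
After op 4 (home): buf='TLUW' cursor=0
After op 5 (delete): buf='LUW' cursor=0
After op 6 (right): buf='LUW' cursor=1

Answer: LUW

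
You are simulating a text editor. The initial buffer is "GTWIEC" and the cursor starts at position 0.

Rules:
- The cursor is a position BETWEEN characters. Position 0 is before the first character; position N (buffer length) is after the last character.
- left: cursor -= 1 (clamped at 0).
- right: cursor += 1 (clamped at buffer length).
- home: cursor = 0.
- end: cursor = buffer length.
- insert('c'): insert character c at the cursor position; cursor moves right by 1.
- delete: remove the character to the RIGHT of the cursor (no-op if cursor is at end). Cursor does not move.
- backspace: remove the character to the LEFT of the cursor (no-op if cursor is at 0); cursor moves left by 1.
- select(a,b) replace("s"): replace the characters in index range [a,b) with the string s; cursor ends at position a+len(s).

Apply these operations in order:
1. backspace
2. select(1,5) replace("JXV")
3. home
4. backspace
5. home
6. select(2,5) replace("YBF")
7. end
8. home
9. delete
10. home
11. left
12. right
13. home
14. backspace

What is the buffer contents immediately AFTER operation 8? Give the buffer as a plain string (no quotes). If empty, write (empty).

After op 1 (backspace): buf='GTWIEC' cursor=0
After op 2 (select(1,5) replace("JXV")): buf='GJXVC' cursor=4
After op 3 (home): buf='GJXVC' cursor=0
After op 4 (backspace): buf='GJXVC' cursor=0
After op 5 (home): buf='GJXVC' cursor=0
After op 6 (select(2,5) replace("YBF")): buf='GJYBF' cursor=5
After op 7 (end): buf='GJYBF' cursor=5
After op 8 (home): buf='GJYBF' cursor=0

Answer: GJYBF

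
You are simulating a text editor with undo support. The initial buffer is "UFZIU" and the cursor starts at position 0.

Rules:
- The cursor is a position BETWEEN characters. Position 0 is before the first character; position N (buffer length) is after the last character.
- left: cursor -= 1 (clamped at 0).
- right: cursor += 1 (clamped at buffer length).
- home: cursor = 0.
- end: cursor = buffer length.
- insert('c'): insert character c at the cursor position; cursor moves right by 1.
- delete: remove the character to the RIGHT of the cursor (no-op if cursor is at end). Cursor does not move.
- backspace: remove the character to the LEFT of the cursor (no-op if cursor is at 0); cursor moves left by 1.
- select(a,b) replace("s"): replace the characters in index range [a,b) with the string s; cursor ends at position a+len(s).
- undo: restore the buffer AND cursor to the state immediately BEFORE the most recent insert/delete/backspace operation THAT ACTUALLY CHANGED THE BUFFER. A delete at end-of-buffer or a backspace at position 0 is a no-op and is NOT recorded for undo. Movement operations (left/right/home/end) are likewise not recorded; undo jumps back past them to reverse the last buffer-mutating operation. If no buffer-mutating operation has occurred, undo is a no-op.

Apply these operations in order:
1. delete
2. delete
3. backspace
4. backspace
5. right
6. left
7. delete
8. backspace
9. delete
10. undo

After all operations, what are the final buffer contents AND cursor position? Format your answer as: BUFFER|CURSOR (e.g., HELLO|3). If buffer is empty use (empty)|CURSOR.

Answer: IU|0

Derivation:
After op 1 (delete): buf='FZIU' cursor=0
After op 2 (delete): buf='ZIU' cursor=0
After op 3 (backspace): buf='ZIU' cursor=0
After op 4 (backspace): buf='ZIU' cursor=0
After op 5 (right): buf='ZIU' cursor=1
After op 6 (left): buf='ZIU' cursor=0
After op 7 (delete): buf='IU' cursor=0
After op 8 (backspace): buf='IU' cursor=0
After op 9 (delete): buf='U' cursor=0
After op 10 (undo): buf='IU' cursor=0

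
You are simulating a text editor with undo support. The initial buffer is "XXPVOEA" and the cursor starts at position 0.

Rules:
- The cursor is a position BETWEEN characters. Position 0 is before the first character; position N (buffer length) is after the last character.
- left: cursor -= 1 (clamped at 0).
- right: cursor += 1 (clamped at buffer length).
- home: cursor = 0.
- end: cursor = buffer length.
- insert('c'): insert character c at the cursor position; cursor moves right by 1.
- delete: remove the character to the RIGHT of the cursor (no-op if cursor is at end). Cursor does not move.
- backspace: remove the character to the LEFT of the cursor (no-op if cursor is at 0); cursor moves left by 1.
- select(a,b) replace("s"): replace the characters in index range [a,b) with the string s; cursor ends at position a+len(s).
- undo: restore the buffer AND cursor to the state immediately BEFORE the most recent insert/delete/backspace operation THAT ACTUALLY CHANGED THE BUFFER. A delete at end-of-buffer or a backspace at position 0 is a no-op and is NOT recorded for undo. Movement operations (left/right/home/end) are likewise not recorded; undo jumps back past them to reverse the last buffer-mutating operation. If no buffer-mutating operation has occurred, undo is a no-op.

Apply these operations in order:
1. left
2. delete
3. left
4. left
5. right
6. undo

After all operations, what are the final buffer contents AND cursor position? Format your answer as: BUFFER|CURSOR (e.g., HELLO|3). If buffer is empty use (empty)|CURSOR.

After op 1 (left): buf='XXPVOEA' cursor=0
After op 2 (delete): buf='XPVOEA' cursor=0
After op 3 (left): buf='XPVOEA' cursor=0
After op 4 (left): buf='XPVOEA' cursor=0
After op 5 (right): buf='XPVOEA' cursor=1
After op 6 (undo): buf='XXPVOEA' cursor=0

Answer: XXPVOEA|0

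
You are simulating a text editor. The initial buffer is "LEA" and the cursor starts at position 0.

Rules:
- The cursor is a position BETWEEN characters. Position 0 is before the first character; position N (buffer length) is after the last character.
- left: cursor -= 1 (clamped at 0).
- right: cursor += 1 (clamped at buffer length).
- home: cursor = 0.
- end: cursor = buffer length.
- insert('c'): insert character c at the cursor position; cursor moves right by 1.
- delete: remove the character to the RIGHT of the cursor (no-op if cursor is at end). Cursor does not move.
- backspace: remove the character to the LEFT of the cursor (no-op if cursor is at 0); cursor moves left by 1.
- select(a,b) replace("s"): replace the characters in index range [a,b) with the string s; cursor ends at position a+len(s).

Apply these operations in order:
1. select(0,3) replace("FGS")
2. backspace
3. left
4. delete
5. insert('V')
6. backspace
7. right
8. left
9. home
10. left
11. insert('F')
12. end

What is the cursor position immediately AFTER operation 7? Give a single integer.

After op 1 (select(0,3) replace("FGS")): buf='FGS' cursor=3
After op 2 (backspace): buf='FG' cursor=2
After op 3 (left): buf='FG' cursor=1
After op 4 (delete): buf='F' cursor=1
After op 5 (insert('V')): buf='FV' cursor=2
After op 6 (backspace): buf='F' cursor=1
After op 7 (right): buf='F' cursor=1

Answer: 1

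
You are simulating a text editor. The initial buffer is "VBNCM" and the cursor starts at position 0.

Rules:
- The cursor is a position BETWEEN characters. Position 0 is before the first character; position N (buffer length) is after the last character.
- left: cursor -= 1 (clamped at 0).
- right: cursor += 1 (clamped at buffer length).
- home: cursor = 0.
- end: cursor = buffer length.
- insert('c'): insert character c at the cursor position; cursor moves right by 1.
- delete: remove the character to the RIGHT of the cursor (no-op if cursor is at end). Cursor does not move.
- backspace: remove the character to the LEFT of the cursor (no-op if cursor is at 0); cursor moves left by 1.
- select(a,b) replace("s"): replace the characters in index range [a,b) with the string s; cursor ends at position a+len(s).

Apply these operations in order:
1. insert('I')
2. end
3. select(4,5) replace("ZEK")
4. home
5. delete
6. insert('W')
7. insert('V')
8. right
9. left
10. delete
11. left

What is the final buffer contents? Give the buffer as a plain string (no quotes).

After op 1 (insert('I')): buf='IVBNCM' cursor=1
After op 2 (end): buf='IVBNCM' cursor=6
After op 3 (select(4,5) replace("ZEK")): buf='IVBNZEKM' cursor=7
After op 4 (home): buf='IVBNZEKM' cursor=0
After op 5 (delete): buf='VBNZEKM' cursor=0
After op 6 (insert('W')): buf='WVBNZEKM' cursor=1
After op 7 (insert('V')): buf='WVVBNZEKM' cursor=2
After op 8 (right): buf='WVVBNZEKM' cursor=3
After op 9 (left): buf='WVVBNZEKM' cursor=2
After op 10 (delete): buf='WVBNZEKM' cursor=2
After op 11 (left): buf='WVBNZEKM' cursor=1

Answer: WVBNZEKM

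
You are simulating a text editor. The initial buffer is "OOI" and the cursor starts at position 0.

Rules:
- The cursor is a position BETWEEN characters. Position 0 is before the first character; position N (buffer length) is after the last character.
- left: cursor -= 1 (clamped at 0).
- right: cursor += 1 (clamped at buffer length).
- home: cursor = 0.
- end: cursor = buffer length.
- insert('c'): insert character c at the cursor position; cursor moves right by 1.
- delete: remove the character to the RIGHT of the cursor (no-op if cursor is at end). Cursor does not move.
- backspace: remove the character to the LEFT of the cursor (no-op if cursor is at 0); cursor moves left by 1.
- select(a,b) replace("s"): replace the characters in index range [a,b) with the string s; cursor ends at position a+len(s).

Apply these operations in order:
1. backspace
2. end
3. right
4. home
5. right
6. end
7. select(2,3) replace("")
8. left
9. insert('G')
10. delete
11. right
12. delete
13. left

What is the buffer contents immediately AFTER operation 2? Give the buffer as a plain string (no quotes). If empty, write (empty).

Answer: OOI

Derivation:
After op 1 (backspace): buf='OOI' cursor=0
After op 2 (end): buf='OOI' cursor=3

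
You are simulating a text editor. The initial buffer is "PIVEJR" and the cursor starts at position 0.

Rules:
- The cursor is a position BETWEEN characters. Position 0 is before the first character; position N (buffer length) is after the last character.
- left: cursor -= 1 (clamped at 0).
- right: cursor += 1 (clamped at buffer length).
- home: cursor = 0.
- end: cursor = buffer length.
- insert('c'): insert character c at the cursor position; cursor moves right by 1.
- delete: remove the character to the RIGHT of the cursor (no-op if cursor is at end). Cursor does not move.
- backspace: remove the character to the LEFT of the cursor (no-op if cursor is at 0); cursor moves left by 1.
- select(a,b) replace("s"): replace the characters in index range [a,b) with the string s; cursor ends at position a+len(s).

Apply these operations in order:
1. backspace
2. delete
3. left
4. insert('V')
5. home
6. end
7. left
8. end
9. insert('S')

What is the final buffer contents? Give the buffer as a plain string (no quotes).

After op 1 (backspace): buf='PIVEJR' cursor=0
After op 2 (delete): buf='IVEJR' cursor=0
After op 3 (left): buf='IVEJR' cursor=0
After op 4 (insert('V')): buf='VIVEJR' cursor=1
After op 5 (home): buf='VIVEJR' cursor=0
After op 6 (end): buf='VIVEJR' cursor=6
After op 7 (left): buf='VIVEJR' cursor=5
After op 8 (end): buf='VIVEJR' cursor=6
After op 9 (insert('S')): buf='VIVEJRS' cursor=7

Answer: VIVEJRS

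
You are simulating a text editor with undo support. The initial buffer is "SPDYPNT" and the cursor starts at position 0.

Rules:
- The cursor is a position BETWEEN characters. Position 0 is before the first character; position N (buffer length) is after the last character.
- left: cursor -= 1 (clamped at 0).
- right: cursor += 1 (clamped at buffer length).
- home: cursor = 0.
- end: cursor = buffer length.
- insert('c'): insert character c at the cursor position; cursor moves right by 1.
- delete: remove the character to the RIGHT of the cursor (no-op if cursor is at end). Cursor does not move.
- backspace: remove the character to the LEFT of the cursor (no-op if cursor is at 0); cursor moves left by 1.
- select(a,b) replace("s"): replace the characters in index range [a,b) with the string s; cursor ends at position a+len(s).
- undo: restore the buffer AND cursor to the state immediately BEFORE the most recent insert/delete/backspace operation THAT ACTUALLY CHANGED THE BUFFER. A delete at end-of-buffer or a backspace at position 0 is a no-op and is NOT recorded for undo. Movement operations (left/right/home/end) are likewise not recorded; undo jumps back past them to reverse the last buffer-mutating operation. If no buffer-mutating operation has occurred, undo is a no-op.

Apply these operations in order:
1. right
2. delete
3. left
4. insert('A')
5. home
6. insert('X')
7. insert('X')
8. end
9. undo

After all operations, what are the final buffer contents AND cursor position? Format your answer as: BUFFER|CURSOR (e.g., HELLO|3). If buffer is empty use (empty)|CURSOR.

Answer: XASDYPNT|1

Derivation:
After op 1 (right): buf='SPDYPNT' cursor=1
After op 2 (delete): buf='SDYPNT' cursor=1
After op 3 (left): buf='SDYPNT' cursor=0
After op 4 (insert('A')): buf='ASDYPNT' cursor=1
After op 5 (home): buf='ASDYPNT' cursor=0
After op 6 (insert('X')): buf='XASDYPNT' cursor=1
After op 7 (insert('X')): buf='XXASDYPNT' cursor=2
After op 8 (end): buf='XXASDYPNT' cursor=9
After op 9 (undo): buf='XASDYPNT' cursor=1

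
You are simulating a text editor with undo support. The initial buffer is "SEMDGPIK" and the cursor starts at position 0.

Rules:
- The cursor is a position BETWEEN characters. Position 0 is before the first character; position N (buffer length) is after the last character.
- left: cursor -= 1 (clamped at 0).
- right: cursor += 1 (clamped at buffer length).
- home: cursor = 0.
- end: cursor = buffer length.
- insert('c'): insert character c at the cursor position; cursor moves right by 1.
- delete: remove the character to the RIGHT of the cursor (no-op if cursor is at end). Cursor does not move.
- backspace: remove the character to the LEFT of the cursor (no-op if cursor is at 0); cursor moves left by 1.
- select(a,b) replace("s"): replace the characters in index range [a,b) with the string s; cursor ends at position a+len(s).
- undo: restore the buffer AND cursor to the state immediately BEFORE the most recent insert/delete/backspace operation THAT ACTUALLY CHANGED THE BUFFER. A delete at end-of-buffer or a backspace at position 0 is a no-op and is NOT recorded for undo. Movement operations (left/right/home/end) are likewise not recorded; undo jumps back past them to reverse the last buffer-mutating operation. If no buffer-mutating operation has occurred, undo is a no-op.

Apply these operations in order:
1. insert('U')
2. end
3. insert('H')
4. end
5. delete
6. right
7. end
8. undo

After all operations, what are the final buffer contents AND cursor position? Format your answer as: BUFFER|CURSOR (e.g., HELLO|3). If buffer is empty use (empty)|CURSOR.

After op 1 (insert('U')): buf='USEMDGPIK' cursor=1
After op 2 (end): buf='USEMDGPIK' cursor=9
After op 3 (insert('H')): buf='USEMDGPIKH' cursor=10
After op 4 (end): buf='USEMDGPIKH' cursor=10
After op 5 (delete): buf='USEMDGPIKH' cursor=10
After op 6 (right): buf='USEMDGPIKH' cursor=10
After op 7 (end): buf='USEMDGPIKH' cursor=10
After op 8 (undo): buf='USEMDGPIK' cursor=9

Answer: USEMDGPIK|9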